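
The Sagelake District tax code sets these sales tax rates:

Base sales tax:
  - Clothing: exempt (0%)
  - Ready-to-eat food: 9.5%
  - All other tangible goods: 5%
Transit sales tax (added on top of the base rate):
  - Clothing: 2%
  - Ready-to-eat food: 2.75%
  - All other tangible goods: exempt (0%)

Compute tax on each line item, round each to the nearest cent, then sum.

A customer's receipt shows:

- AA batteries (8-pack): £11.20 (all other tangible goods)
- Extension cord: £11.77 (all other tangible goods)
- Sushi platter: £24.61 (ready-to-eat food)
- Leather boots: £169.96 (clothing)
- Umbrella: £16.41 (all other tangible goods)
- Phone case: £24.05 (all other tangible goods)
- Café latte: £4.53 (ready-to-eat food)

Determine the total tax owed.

AA batteries (8-pack) £11.20: all other tangible goods → 5% + 0% transit = 5% → £0.56
Extension cord £11.77: all other tangible goods → 5% + 0% transit = 5% → £0.59
Sushi platter £24.61: ready-to-eat food → 9.5% + 2.75% transit = 12.25% → £3.01
Leather boots £169.96: clothing → 0% + 2% transit = 2% → £3.40
Umbrella £16.41: all other tangible goods → 5% + 0% transit = 5% → £0.82
Phone case £24.05: all other tangible goods → 5% + 0% transit = 5% → £1.20
Café latte £4.53: ready-to-eat food → 9.5% + 2.75% transit = 12.25% → £0.55
Total tax = £0.56 + £0.59 + £3.01 + £3.40 + £0.82 + £1.20 + £0.55 = £10.13

£10.13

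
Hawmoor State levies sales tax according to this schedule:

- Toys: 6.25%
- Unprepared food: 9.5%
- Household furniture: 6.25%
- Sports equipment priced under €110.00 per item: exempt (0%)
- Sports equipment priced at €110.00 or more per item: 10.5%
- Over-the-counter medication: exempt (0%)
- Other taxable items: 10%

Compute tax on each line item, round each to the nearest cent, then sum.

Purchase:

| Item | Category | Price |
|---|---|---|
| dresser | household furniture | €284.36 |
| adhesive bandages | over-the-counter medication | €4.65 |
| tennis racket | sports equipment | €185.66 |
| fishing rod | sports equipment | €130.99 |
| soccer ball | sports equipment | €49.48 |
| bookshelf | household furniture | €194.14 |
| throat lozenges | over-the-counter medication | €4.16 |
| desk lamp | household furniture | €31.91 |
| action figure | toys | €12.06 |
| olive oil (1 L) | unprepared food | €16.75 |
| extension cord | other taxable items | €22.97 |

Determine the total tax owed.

€69.77

Dresser €284.36: household furniture → 6.25% → €17.77
Adhesive bandages €4.65: over-the-counter medication → 0% → €0.00
Tennis racket €185.66: sports equipment, €110.00 or more → 10.5% → €19.49
Fishing rod €130.99: sports equipment, €110.00 or more → 10.5% → €13.75
Soccer ball €49.48: sports equipment, under €110.00 → 0% → €0.00
Bookshelf €194.14: household furniture → 6.25% → €12.13
Throat lozenges €4.16: over-the-counter medication → 0% → €0.00
Desk lamp €31.91: household furniture → 6.25% → €1.99
Action figure €12.06: toys → 6.25% → €0.75
Olive oil (1 L) €16.75: unprepared food → 9.5% → €1.59
Extension cord €22.97: other taxable items → 10% → €2.30
Total tax = €17.77 + €19.49 + €13.75 + €12.13 + €1.99 + €0.75 + €1.59 + €2.30 = €69.77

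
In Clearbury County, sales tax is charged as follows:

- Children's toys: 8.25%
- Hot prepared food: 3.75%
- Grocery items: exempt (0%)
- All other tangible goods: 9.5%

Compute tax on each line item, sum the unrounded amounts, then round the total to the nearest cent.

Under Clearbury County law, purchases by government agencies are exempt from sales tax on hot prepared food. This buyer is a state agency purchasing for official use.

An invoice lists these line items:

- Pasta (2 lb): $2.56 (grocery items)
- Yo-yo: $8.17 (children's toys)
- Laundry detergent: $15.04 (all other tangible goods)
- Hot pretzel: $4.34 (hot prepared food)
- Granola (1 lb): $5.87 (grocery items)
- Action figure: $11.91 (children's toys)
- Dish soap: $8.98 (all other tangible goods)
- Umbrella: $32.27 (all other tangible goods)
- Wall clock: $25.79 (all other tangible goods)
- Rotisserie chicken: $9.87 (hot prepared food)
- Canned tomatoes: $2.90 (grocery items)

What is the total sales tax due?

$9.45

Pasta (2 lb) $2.56: grocery items → 0% → $0.00
Yo-yo $8.17: children's toys → 8.25% → $0.674025
Laundry detergent $15.04: all other tangible goods → 9.5% → $1.4288
Hot pretzel $4.34: hot prepared food, buyer-exempt → 0% → $0.00
Granola (1 lb) $5.87: grocery items → 0% → $0.00
Action figure $11.91: children's toys → 8.25% → $0.982575
Dish soap $8.98: all other tangible goods → 9.5% → $0.8531
Umbrella $32.27: all other tangible goods → 9.5% → $3.06565
Wall clock $25.79: all other tangible goods → 9.5% → $2.45005
Rotisserie chicken $9.87: hot prepared food, buyer-exempt → 0% → $0.00
Canned tomatoes $2.90: grocery items → 0% → $0.00
Unrounded tax sum = $9.4542 → $9.45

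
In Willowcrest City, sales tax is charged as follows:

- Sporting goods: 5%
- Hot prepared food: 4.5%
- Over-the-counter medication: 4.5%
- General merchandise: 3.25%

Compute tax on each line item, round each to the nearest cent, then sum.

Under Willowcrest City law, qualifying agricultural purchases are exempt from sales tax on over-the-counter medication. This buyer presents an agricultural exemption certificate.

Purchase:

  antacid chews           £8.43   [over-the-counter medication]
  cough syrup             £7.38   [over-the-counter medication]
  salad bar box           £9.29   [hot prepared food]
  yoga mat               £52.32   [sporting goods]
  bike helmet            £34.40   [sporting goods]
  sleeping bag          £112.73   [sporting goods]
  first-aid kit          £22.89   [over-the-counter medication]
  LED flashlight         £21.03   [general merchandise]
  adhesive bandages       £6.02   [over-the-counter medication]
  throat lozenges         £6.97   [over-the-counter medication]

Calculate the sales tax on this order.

Antacid chews £8.43: over-the-counter medication, buyer-exempt → 0% → £0.00
Cough syrup £7.38: over-the-counter medication, buyer-exempt → 0% → £0.00
Salad bar box £9.29: hot prepared food → 4.5% → £0.42
Yoga mat £52.32: sporting goods → 5% → £2.62
Bike helmet £34.40: sporting goods → 5% → £1.72
Sleeping bag £112.73: sporting goods → 5% → £5.64
First-aid kit £22.89: over-the-counter medication, buyer-exempt → 0% → £0.00
LED flashlight £21.03: general merchandise → 3.25% → £0.68
Adhesive bandages £6.02: over-the-counter medication, buyer-exempt → 0% → £0.00
Throat lozenges £6.97: over-the-counter medication, buyer-exempt → 0% → £0.00
Total tax = £0.42 + £2.62 + £1.72 + £5.64 + £0.68 = £11.08

£11.08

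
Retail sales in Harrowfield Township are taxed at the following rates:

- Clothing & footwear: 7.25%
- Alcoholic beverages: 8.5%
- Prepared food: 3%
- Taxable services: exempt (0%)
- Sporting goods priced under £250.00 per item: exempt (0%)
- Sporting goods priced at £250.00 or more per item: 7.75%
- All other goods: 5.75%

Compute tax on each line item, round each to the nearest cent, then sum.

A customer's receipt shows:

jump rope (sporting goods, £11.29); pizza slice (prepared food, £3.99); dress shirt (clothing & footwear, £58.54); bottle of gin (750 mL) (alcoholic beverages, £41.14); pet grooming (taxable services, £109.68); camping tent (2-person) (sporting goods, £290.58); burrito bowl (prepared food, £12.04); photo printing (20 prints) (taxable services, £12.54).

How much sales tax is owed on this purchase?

£30.74

Jump rope £11.29: sporting goods, under £250.00 → 0% → £0.00
Pizza slice £3.99: prepared food → 3% → £0.12
Dress shirt £58.54: clothing & footwear → 7.25% → £4.24
Bottle of gin (750 mL) £41.14: alcoholic beverages → 8.5% → £3.50
Pet grooming £109.68: taxable services → 0% → £0.00
Camping tent (2-person) £290.58: sporting goods, £250.00 or more → 7.75% → £22.52
Burrito bowl £12.04: prepared food → 3% → £0.36
Photo printing (20 prints) £12.54: taxable services → 0% → £0.00
Total tax = £0.12 + £4.24 + £3.50 + £22.52 + £0.36 = £30.74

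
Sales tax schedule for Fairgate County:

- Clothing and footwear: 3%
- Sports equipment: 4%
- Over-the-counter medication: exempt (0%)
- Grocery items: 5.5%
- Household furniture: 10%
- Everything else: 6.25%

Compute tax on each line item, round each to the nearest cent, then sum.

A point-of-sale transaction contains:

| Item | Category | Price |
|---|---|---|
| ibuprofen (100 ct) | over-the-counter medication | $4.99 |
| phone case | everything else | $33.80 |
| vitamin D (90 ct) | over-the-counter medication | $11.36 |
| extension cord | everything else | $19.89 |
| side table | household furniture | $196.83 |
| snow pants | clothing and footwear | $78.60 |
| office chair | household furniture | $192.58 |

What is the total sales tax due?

$44.65

Ibuprofen (100 ct) $4.99: over-the-counter medication → 0% → $0.00
Phone case $33.80: everything else → 6.25% → $2.11
Vitamin D (90 ct) $11.36: over-the-counter medication → 0% → $0.00
Extension cord $19.89: everything else → 6.25% → $1.24
Side table $196.83: household furniture → 10% → $19.68
Snow pants $78.60: clothing and footwear → 3% → $2.36
Office chair $192.58: household furniture → 10% → $19.26
Total tax = $2.11 + $1.24 + $19.68 + $2.36 + $19.26 = $44.65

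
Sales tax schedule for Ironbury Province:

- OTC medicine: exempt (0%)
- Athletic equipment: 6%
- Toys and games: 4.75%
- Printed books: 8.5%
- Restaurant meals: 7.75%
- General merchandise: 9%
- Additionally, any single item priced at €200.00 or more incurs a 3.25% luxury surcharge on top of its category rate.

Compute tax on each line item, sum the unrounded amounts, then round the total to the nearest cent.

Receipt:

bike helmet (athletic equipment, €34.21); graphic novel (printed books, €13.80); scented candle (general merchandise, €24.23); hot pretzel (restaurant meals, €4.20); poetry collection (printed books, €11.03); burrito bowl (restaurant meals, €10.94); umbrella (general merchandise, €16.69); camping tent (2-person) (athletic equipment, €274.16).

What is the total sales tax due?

€34.38

Bike helmet €34.21: athletic equipment → 6% → €2.0526
Graphic novel €13.80: printed books → 8.5% → €1.173
Scented candle €24.23: general merchandise → 9% → €2.1807
Hot pretzel €4.20: restaurant meals → 7.75% → €0.3255
Poetry collection €11.03: printed books → 8.5% → €0.93755
Burrito bowl €10.94: restaurant meals → 7.75% → €0.84785
Umbrella €16.69: general merchandise → 9% → €1.5021
Camping tent (2-person) €274.16: athletic equipment → 6% + 3.25% surcharge = 9.25% → €25.3598
Unrounded tax sum = €34.3791 → €34.38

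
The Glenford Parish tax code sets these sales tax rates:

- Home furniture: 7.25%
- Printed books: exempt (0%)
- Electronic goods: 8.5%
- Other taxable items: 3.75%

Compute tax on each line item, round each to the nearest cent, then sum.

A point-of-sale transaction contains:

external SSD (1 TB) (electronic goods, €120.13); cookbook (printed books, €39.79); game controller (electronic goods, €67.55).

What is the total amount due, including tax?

€243.42

External SSD (1 TB) €120.13: electronic goods → 8.5% → €10.21
Cookbook €39.79: printed books → 0% → €0.00
Game controller €67.55: electronic goods → 8.5% → €5.74
Subtotal = €227.47; tax = €15.95; total due = €243.42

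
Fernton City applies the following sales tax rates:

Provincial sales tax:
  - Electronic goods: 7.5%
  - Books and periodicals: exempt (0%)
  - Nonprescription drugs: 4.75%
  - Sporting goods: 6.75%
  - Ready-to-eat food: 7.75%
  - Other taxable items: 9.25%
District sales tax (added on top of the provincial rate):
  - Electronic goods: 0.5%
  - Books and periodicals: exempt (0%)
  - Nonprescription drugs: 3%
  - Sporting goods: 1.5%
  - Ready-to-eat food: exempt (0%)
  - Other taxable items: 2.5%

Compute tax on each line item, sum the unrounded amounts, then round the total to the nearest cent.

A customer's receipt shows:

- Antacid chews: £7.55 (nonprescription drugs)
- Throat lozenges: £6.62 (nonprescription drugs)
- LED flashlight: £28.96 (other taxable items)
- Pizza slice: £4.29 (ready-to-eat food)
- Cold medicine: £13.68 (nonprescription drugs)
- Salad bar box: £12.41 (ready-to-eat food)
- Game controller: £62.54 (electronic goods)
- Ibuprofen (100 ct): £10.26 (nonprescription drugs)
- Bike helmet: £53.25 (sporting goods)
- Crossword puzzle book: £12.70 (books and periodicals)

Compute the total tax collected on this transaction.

Antacid chews £7.55: nonprescription drugs → 4.75% + 3% district = 7.75% → £0.585125
Throat lozenges £6.62: nonprescription drugs → 4.75% + 3% district = 7.75% → £0.51305
LED flashlight £28.96: other taxable items → 9.25% + 2.5% district = 11.75% → £3.4028
Pizza slice £4.29: ready-to-eat food → 7.75% + 0% district = 7.75% → £0.332475
Cold medicine £13.68: nonprescription drugs → 4.75% + 3% district = 7.75% → £1.0602
Salad bar box £12.41: ready-to-eat food → 7.75% + 0% district = 7.75% → £0.961775
Game controller £62.54: electronic goods → 7.5% + 0.5% district = 8% → £5.0032
Ibuprofen (100 ct) £10.26: nonprescription drugs → 4.75% + 3% district = 7.75% → £0.79515
Bike helmet £53.25: sporting goods → 6.75% + 1.5% district = 8.25% → £4.393125
Crossword puzzle book £12.70: books and periodicals → 0% + 0% district = 0% → £0.00
Unrounded tax sum = £17.0469 → £17.05

£17.05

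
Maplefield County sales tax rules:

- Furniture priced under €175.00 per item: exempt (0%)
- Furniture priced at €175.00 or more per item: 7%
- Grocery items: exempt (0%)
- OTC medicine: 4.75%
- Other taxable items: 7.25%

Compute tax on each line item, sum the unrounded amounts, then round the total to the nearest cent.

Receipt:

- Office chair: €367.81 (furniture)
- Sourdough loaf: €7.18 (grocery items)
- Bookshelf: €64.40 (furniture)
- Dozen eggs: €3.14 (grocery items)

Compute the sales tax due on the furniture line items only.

Office chair €367.81: furniture, €175.00 or more → 7% → €25.7467
Bookshelf €64.40: furniture, under €175.00 → 0% → €0.00
Tax on furniture: unrounded sum = €25.7467 → €25.75

€25.75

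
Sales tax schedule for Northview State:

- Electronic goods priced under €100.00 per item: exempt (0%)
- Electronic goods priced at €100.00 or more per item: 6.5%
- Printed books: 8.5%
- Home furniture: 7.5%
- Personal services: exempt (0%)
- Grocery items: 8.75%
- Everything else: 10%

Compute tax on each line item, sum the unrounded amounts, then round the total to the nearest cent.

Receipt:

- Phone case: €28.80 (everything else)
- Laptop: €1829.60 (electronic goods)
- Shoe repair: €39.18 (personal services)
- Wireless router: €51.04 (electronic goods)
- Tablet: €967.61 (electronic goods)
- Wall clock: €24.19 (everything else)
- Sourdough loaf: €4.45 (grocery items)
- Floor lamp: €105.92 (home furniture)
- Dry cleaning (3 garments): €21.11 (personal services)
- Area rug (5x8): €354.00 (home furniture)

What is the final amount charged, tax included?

Phone case €28.80: everything else → 10% → €2.88
Laptop €1829.60: electronic goods, €100.00 or more → 6.5% → €118.924
Shoe repair €39.18: personal services → 0% → €0.00
Wireless router €51.04: electronic goods, under €100.00 → 0% → €0.00
Tablet €967.61: electronic goods, €100.00 or more → 6.5% → €62.89465
Wall clock €24.19: everything else → 10% → €2.419
Sourdough loaf €4.45: grocery items → 8.75% → €0.389375
Floor lamp €105.92: home furniture → 7.5% → €7.944
Dry cleaning (3 garments) €21.11: personal services → 0% → €0.00
Area rug (5x8) €354.00: home furniture → 7.5% → €26.55
Subtotal = €3425.90; unrounded tax = €222.001025 → €222.00; total due = €3647.90

€3647.90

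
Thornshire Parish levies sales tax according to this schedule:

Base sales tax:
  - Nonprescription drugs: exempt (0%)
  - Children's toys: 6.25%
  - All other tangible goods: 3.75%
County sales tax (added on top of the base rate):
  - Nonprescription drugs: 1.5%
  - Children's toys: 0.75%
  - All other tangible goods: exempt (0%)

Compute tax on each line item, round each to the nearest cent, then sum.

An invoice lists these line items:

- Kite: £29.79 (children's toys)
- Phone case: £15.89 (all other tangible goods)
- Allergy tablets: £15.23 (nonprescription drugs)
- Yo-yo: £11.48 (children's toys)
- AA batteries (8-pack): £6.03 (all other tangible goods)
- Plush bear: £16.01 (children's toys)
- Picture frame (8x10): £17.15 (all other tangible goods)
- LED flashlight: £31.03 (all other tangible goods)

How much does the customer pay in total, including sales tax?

Kite £29.79: children's toys → 6.25% + 0.75% county = 7% → £2.09
Phone case £15.89: all other tangible goods → 3.75% + 0% county = 3.75% → £0.60
Allergy tablets £15.23: nonprescription drugs → 0% + 1.5% county = 1.5% → £0.23
Yo-yo £11.48: children's toys → 6.25% + 0.75% county = 7% → £0.80
AA batteries (8-pack) £6.03: all other tangible goods → 3.75% + 0% county = 3.75% → £0.23
Plush bear £16.01: children's toys → 6.25% + 0.75% county = 7% → £1.12
Picture frame (8x10) £17.15: all other tangible goods → 3.75% + 0% county = 3.75% → £0.64
LED flashlight £31.03: all other tangible goods → 3.75% + 0% county = 3.75% → £1.16
Subtotal = £142.61; tax = £6.87; total due = £149.48

£149.48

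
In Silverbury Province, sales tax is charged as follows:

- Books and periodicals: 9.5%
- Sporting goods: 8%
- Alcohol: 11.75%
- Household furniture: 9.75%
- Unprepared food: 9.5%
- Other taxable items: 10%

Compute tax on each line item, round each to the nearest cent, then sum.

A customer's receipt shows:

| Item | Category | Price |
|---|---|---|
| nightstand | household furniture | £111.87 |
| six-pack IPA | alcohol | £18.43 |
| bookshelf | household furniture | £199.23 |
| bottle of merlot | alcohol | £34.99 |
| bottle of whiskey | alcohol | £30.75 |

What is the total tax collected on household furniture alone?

£30.33

Nightstand £111.87: household furniture → 9.75% → £10.91
Bookshelf £199.23: household furniture → 9.75% → £19.42
Tax on household furniture = £10.91 + £19.42 = £30.33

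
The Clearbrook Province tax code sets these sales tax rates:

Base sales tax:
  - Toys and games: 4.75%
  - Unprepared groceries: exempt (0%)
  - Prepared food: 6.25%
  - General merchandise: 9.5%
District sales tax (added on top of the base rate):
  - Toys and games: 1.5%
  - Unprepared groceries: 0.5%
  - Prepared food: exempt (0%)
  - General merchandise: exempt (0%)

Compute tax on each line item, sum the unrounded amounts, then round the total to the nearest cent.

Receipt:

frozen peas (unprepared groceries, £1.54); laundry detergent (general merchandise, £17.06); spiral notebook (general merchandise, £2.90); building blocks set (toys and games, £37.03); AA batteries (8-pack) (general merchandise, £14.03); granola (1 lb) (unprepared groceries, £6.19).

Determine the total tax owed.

£5.58

Frozen peas £1.54: unprepared groceries → 0% + 0.5% district = 0.5% → £0.0077
Laundry detergent £17.06: general merchandise → 9.5% + 0% district = 9.5% → £1.6207
Spiral notebook £2.90: general merchandise → 9.5% + 0% district = 9.5% → £0.2755
Building blocks set £37.03: toys and games → 4.75% + 1.5% district = 6.25% → £2.314375
AA batteries (8-pack) £14.03: general merchandise → 9.5% + 0% district = 9.5% → £1.33285
Granola (1 lb) £6.19: unprepared groceries → 0% + 0.5% district = 0.5% → £0.03095
Unrounded tax sum = £5.582075 → £5.58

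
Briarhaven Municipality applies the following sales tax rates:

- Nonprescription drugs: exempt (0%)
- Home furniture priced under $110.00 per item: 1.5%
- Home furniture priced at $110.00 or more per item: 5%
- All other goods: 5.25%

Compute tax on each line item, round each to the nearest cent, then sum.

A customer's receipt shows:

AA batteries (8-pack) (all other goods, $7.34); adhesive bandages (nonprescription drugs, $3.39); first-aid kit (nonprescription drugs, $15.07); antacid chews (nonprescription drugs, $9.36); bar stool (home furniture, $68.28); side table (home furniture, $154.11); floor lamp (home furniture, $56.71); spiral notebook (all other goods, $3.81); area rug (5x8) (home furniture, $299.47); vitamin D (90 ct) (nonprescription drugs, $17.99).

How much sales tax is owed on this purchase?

AA batteries (8-pack) $7.34: all other goods → 5.25% → $0.39
Adhesive bandages $3.39: nonprescription drugs → 0% → $0.00
First-aid kit $15.07: nonprescription drugs → 0% → $0.00
Antacid chews $9.36: nonprescription drugs → 0% → $0.00
Bar stool $68.28: home furniture, under $110.00 → 1.5% → $1.02
Side table $154.11: home furniture, $110.00 or more → 5% → $7.71
Floor lamp $56.71: home furniture, under $110.00 → 1.5% → $0.85
Spiral notebook $3.81: all other goods → 5.25% → $0.20
Area rug (5x8) $299.47: home furniture, $110.00 or more → 5% → $14.97
Vitamin D (90 ct) $17.99: nonprescription drugs → 0% → $0.00
Total tax = $0.39 + $1.02 + $7.71 + $0.85 + $0.20 + $14.97 = $25.14

$25.14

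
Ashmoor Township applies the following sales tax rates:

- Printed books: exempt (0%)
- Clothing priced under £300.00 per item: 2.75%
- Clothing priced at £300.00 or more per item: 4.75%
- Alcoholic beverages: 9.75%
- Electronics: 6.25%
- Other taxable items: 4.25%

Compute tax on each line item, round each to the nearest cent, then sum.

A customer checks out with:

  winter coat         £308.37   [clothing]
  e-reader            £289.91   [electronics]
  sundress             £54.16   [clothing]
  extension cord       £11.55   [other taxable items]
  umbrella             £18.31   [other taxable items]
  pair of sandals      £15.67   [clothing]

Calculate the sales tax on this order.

£35.96

Winter coat £308.37: clothing, £300.00 or more → 4.75% → £14.65
E-reader £289.91: electronics → 6.25% → £18.12
Sundress £54.16: clothing, under £300.00 → 2.75% → £1.49
Extension cord £11.55: other taxable items → 4.25% → £0.49
Umbrella £18.31: other taxable items → 4.25% → £0.78
Pair of sandals £15.67: clothing, under £300.00 → 2.75% → £0.43
Total tax = £14.65 + £18.12 + £1.49 + £0.49 + £0.78 + £0.43 = £35.96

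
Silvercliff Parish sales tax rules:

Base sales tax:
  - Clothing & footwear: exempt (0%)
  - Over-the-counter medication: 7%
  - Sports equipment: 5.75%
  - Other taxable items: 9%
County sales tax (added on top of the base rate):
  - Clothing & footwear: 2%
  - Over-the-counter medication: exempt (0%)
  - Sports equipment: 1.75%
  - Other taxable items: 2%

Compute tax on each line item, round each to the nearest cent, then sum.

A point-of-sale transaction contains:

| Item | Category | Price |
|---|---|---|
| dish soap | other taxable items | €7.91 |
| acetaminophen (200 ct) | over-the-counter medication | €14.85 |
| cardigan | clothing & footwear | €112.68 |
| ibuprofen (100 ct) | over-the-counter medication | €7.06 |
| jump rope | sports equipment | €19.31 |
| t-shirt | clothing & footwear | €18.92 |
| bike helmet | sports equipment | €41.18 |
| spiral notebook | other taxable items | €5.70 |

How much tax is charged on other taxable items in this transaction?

€1.50

Dish soap €7.91: other taxable items → 9% + 2% county = 11% → €0.87
Spiral notebook €5.70: other taxable items → 9% + 2% county = 11% → €0.63
Tax on other taxable items = €0.87 + €0.63 = €1.50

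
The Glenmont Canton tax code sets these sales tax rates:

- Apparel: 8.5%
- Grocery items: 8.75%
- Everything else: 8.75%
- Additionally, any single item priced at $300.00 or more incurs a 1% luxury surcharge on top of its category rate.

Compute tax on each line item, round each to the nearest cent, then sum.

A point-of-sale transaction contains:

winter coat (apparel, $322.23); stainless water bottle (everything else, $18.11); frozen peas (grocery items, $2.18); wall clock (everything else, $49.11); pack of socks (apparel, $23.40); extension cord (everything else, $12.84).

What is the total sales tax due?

$39.79

Winter coat $322.23: apparel → 8.5% + 1% surcharge = 9.5% → $30.61
Stainless water bottle $18.11: everything else → 8.75% → $1.58
Frozen peas $2.18: grocery items → 8.75% → $0.19
Wall clock $49.11: everything else → 8.75% → $4.30
Pack of socks $23.40: apparel → 8.5% → $1.99
Extension cord $12.84: everything else → 8.75% → $1.12
Total tax = $30.61 + $1.58 + $0.19 + $4.30 + $1.99 + $1.12 = $39.79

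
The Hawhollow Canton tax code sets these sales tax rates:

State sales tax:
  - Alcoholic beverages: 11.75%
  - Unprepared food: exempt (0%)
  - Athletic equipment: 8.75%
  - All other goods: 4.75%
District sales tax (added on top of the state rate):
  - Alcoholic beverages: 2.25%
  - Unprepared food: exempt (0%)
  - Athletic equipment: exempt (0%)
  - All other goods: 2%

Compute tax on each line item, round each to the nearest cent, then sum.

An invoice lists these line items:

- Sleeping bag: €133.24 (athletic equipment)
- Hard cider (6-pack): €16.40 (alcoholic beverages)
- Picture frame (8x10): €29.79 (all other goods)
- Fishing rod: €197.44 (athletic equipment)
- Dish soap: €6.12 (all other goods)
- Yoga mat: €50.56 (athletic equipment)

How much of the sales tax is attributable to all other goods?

€2.42

Picture frame (8x10) €29.79: all other goods → 4.75% + 2% district = 6.75% → €2.01
Dish soap €6.12: all other goods → 4.75% + 2% district = 6.75% → €0.41
Tax on all other goods = €2.01 + €0.41 = €2.42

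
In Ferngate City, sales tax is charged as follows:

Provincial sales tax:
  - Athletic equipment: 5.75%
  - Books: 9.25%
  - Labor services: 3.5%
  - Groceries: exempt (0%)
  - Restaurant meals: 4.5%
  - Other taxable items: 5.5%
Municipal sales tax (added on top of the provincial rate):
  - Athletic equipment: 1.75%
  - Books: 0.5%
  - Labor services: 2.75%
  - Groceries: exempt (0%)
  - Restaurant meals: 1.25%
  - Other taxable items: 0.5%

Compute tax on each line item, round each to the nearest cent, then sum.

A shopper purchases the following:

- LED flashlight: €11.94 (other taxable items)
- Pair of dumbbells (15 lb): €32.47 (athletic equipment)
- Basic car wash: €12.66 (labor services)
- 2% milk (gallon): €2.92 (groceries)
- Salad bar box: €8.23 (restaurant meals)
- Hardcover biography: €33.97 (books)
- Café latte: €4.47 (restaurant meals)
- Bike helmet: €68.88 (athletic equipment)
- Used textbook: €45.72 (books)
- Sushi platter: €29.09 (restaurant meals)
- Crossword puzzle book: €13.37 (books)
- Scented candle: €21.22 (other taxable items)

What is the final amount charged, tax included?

€306.80

LED flashlight €11.94: other taxable items → 5.5% + 0.5% municipal = 6% → €0.72
Pair of dumbbells (15 lb) €32.47: athletic equipment → 5.75% + 1.75% municipal = 7.5% → €2.44
Basic car wash €12.66: labor services → 3.5% + 2.75% municipal = 6.25% → €0.79
2% milk (gallon) €2.92: groceries → 0% + 0% municipal = 0% → €0.00
Salad bar box €8.23: restaurant meals → 4.5% + 1.25% municipal = 5.75% → €0.47
Hardcover biography €33.97: books → 9.25% + 0.5% municipal = 9.75% → €3.31
Café latte €4.47: restaurant meals → 4.5% + 1.25% municipal = 5.75% → €0.26
Bike helmet €68.88: athletic equipment → 5.75% + 1.75% municipal = 7.5% → €5.17
Used textbook €45.72: books → 9.25% + 0.5% municipal = 9.75% → €4.46
Sushi platter €29.09: restaurant meals → 4.5% + 1.25% municipal = 5.75% → €1.67
Crossword puzzle book €13.37: books → 9.25% + 0.5% municipal = 9.75% → €1.30
Scented candle €21.22: other taxable items → 5.5% + 0.5% municipal = 6% → €1.27
Subtotal = €284.94; tax = €21.86; total due = €306.80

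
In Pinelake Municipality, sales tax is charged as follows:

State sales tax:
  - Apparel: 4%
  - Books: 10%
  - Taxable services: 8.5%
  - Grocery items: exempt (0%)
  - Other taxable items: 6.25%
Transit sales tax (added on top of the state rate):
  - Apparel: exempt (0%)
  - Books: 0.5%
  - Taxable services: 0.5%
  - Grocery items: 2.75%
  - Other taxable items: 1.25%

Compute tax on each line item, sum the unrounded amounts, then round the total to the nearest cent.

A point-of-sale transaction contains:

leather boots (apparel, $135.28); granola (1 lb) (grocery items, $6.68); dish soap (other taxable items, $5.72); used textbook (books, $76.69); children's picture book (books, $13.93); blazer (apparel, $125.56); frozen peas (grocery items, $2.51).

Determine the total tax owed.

Leather boots $135.28: apparel → 4% + 0% transit = 4% → $5.4112
Granola (1 lb) $6.68: grocery items → 0% + 2.75% transit = 2.75% → $0.1837
Dish soap $5.72: other taxable items → 6.25% + 1.25% transit = 7.5% → $0.429
Used textbook $76.69: books → 10% + 0.5% transit = 10.5% → $8.05245
Children's picture book $13.93: books → 10% + 0.5% transit = 10.5% → $1.46265
Blazer $125.56: apparel → 4% + 0% transit = 4% → $5.0224
Frozen peas $2.51: grocery items → 0% + 2.75% transit = 2.75% → $0.069025
Unrounded tax sum = $20.630425 → $20.63

$20.63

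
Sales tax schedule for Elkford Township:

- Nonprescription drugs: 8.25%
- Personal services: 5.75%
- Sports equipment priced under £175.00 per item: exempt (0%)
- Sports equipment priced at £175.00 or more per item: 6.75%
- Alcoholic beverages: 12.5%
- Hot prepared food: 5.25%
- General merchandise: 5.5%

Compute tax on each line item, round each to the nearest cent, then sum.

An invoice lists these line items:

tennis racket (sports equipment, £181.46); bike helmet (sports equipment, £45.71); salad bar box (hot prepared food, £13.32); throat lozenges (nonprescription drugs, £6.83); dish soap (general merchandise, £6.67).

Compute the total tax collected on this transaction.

Tennis racket £181.46: sports equipment, £175.00 or more → 6.75% → £12.25
Bike helmet £45.71: sports equipment, under £175.00 → 0% → £0.00
Salad bar box £13.32: hot prepared food → 5.25% → £0.70
Throat lozenges £6.83: nonprescription drugs → 8.25% → £0.56
Dish soap £6.67: general merchandise → 5.5% → £0.37
Total tax = £12.25 + £0.70 + £0.56 + £0.37 = £13.88

£13.88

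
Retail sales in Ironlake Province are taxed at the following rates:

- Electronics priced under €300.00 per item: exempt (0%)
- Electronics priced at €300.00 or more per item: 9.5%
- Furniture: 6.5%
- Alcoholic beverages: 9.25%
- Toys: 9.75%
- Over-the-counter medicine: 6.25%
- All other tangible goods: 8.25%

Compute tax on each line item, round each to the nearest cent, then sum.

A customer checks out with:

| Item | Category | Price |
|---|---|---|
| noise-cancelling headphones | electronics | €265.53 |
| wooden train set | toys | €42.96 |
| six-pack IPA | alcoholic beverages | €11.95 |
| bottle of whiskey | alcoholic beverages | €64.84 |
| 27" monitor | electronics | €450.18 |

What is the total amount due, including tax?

€889.53

Noise-cancelling headphones €265.53: electronics, under €300.00 → 0% → €0.00
Wooden train set €42.96: toys → 9.75% → €4.19
Six-pack IPA €11.95: alcoholic beverages → 9.25% → €1.11
Bottle of whiskey €64.84: alcoholic beverages → 9.25% → €6.00
27" monitor €450.18: electronics, €300.00 or more → 9.5% → €42.77
Subtotal = €835.46; tax = €54.07; total due = €889.53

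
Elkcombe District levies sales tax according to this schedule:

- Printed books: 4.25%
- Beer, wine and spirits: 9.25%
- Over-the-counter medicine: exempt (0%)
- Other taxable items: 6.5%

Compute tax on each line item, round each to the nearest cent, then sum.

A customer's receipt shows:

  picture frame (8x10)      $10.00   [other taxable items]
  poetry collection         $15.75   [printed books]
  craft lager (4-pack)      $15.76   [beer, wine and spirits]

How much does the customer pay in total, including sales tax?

$44.29

Picture frame (8x10) $10.00: other taxable items → 6.5% → $0.65
Poetry collection $15.75: printed books → 4.25% → $0.67
Craft lager (4-pack) $15.76: beer, wine and spirits → 9.25% → $1.46
Subtotal = $41.51; tax = $2.78; total due = $44.29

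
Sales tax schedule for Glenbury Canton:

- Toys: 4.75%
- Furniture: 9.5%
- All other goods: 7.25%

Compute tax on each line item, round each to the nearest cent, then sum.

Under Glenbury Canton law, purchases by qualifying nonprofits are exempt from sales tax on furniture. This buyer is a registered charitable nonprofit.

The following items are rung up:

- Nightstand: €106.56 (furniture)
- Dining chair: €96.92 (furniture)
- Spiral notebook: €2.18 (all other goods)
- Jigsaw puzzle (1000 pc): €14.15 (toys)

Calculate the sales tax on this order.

Nightstand €106.56: furniture, buyer-exempt → 0% → €0.00
Dining chair €96.92: furniture, buyer-exempt → 0% → €0.00
Spiral notebook €2.18: all other goods → 7.25% → €0.16
Jigsaw puzzle (1000 pc) €14.15: toys → 4.75% → €0.67
Total tax = €0.16 + €0.67 = €0.83

€0.83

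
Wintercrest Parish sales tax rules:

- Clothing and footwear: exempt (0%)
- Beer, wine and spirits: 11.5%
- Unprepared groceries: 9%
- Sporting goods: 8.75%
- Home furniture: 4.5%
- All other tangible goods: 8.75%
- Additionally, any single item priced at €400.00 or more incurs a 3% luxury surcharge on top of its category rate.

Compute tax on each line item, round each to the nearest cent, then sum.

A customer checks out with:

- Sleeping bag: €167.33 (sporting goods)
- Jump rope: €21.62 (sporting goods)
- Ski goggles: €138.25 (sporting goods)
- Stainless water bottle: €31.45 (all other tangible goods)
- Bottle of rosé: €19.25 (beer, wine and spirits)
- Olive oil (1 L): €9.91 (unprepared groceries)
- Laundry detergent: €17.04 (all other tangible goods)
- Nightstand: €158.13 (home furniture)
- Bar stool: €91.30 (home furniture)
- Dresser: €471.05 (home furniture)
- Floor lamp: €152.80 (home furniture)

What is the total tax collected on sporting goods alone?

€28.63

Sleeping bag €167.33: sporting goods → 8.75% → €14.64
Jump rope €21.62: sporting goods → 8.75% → €1.89
Ski goggles €138.25: sporting goods → 8.75% → €12.10
Tax on sporting goods = €14.64 + €1.89 + €12.10 = €28.63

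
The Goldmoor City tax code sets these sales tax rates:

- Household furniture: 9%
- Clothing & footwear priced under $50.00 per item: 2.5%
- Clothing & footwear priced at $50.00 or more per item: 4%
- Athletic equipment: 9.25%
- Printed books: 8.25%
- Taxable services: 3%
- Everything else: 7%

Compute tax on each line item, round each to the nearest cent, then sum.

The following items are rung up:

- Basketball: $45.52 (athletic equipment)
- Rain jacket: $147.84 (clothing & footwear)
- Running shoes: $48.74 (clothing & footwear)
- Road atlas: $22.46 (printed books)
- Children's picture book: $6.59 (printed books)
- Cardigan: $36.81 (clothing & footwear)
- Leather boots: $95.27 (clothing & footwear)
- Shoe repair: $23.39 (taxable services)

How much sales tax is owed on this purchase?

Basketball $45.52: athletic equipment → 9.25% → $4.21
Rain jacket $147.84: clothing & footwear, $50.00 or more → 4% → $5.91
Running shoes $48.74: clothing & footwear, under $50.00 → 2.5% → $1.22
Road atlas $22.46: printed books → 8.25% → $1.85
Children's picture book $6.59: printed books → 8.25% → $0.54
Cardigan $36.81: clothing & footwear, under $50.00 → 2.5% → $0.92
Leather boots $95.27: clothing & footwear, $50.00 or more → 4% → $3.81
Shoe repair $23.39: taxable services → 3% → $0.70
Total tax = $4.21 + $5.91 + $1.22 + $1.85 + $0.54 + $0.92 + $3.81 + $0.70 = $19.16

$19.16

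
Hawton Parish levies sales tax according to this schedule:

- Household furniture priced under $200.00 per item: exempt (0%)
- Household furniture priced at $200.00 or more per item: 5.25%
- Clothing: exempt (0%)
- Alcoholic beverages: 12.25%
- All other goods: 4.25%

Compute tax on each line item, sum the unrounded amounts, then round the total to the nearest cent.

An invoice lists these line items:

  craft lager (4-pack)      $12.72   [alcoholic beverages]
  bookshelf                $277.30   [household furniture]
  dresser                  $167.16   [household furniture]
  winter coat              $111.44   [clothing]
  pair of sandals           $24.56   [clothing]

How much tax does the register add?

$16.12

Craft lager (4-pack) $12.72: alcoholic beverages → 12.25% → $1.5582
Bookshelf $277.30: household furniture, $200.00 or more → 5.25% → $14.55825
Dresser $167.16: household furniture, under $200.00 → 0% → $0.00
Winter coat $111.44: clothing → 0% → $0.00
Pair of sandals $24.56: clothing → 0% → $0.00
Unrounded tax sum = $16.11645 → $16.12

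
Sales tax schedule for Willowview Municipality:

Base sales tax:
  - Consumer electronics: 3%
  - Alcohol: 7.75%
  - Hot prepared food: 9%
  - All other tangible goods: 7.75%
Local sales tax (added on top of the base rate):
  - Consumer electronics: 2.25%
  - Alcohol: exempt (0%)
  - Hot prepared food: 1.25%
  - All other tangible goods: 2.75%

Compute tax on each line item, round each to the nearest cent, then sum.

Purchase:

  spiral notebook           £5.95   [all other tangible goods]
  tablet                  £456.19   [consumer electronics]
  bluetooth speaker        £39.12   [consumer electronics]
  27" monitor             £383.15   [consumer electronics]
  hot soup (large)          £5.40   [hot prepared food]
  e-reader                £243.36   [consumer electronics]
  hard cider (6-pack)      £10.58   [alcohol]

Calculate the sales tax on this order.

£60.89

Spiral notebook £5.95: all other tangible goods → 7.75% + 2.75% local = 10.5% → £0.62
Tablet £456.19: consumer electronics → 3% + 2.25% local = 5.25% → £23.95
Bluetooth speaker £39.12: consumer electronics → 3% + 2.25% local = 5.25% → £2.05
27" monitor £383.15: consumer electronics → 3% + 2.25% local = 5.25% → £20.12
Hot soup (large) £5.40: hot prepared food → 9% + 1.25% local = 10.25% → £0.55
E-reader £243.36: consumer electronics → 3% + 2.25% local = 5.25% → £12.78
Hard cider (6-pack) £10.58: alcohol → 7.75% + 0% local = 7.75% → £0.82
Total tax = £0.62 + £23.95 + £2.05 + £20.12 + £0.55 + £12.78 + £0.82 = £60.89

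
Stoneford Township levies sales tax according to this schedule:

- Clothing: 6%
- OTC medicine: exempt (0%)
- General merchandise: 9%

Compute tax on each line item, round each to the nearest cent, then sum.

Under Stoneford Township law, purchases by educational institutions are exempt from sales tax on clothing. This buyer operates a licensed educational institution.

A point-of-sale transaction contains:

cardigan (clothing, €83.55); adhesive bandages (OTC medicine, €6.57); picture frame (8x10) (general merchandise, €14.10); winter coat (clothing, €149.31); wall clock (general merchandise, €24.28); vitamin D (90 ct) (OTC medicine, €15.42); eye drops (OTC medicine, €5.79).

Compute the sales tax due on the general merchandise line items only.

Picture frame (8x10) €14.10: general merchandise → 9% → €1.27
Wall clock €24.28: general merchandise → 9% → €2.19
Tax on general merchandise = €1.27 + €2.19 = €3.46

€3.46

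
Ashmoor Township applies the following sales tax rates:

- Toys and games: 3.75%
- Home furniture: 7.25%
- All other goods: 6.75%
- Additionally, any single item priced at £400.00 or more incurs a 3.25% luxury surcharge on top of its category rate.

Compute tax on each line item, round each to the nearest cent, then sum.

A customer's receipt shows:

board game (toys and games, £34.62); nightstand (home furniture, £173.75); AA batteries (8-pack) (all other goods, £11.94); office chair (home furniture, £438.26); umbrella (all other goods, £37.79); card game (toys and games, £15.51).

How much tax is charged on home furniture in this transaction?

Nightstand £173.75: home furniture → 7.25% → £12.60
Office chair £438.26: home furniture → 7.25% + 3.25% surcharge = 10.5% → £46.02
Tax on home furniture = £12.60 + £46.02 = £58.62

£58.62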